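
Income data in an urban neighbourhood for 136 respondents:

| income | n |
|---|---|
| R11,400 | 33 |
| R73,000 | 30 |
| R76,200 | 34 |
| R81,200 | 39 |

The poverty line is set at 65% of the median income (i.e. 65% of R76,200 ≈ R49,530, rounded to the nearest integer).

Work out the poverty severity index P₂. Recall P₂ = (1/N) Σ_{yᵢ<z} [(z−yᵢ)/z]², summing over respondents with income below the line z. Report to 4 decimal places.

Below the line: 33×R11,400 (q = 33 of N = 136).
Gap ratios (z−y)/z: (49530−11400)/49530 = 0.7698 (×33).
Squared: 0.5926 (×33).
Sum = 19.557390; P₂ = 19.557390 / 136 = 0.1438.

0.1438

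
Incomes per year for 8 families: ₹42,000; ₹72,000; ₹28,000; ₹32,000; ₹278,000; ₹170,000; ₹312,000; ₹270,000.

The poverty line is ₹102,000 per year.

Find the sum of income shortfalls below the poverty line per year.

Incomes under z: ₹28,000, ₹32,000, ₹42,000, ₹72,000 (q = 4 of N = 8).
Individual gaps: 102000−28000 = 74000; 102000−32000 = 70000; 102000−42000 = 60000; 102000−72000 = 30000.
Aggregate gap = ₹234,000.

₹234,000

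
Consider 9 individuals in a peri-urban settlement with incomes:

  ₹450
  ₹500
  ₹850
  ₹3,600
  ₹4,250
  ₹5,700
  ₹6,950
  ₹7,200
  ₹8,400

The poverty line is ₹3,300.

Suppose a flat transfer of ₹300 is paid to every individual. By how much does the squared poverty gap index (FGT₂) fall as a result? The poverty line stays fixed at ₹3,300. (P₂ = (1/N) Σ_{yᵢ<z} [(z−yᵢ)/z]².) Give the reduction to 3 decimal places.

Before: below the line — ₹450, ₹500, ₹850; squared poverty gap index (FGT₂) = 0.22411.
After the ₹300 transfer: below the line — ₹750, ₹800, ₹1,150; squared poverty gap index (FGT₂) = 0.17728.
Reduction = 0.22411 − 0.17728 = 0.047.

0.047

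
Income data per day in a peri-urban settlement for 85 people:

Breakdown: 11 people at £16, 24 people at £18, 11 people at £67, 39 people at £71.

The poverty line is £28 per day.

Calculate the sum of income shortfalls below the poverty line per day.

Poor units: 11×£16, 24×£18 (q = 35 of N = 85).
Individual gaps: 11×(28−16) = 132; 24×(28−18) = 240.
Aggregate gap = £372.

£372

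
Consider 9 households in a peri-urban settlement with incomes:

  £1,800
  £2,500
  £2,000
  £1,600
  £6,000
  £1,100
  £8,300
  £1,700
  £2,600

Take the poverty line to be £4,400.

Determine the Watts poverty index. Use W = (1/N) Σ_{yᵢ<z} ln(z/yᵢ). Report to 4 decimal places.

Incomes under z: £1,100, £1,600, £1,700, £1,800, £2,000, £2,500, £2,600 (q = 7 of N = 9).
Log gaps: ln(4400/1100) = 1.3863; ln(4400/1600) = 1.0116; ln(4400/1700) = 0.9510; ln(4400/1800) = 0.8938; ln(4400/2000) = 0.7885; ln(4400/2500) = 0.5653; ln(4400/2600) = 0.5261.
W = 6.122554 / 9 = 0.6803.

0.6803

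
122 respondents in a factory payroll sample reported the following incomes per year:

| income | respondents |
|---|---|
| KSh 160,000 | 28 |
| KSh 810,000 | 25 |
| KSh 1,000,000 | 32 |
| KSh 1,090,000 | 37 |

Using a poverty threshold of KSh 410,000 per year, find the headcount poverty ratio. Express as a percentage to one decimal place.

23.0%

28 of the 122 respondents have income below KSh 410,000.
H = 28/122 = 23.0%.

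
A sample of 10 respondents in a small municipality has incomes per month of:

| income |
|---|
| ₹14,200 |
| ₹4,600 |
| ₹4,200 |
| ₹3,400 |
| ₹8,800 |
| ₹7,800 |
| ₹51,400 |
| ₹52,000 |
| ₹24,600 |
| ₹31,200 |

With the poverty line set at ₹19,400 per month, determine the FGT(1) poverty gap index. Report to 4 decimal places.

0.3784

Poor units: ₹3,400, ₹4,200, ₹4,600, ₹7,800, ₹8,800, ₹14,200 (q = 6 of N = 10).
Relative gaps: (19400−3400)/19400 = 0.8247; (19400−4200)/19400 = 0.7835; (19400−4600)/19400 = 0.7629; (19400−7800)/19400 = 0.5979; (19400−8800)/19400 = 0.5464; (19400−14200)/19400 = 0.2680.
Σ = 3.783505. Dividing by the full population N = 10 gives P₁ = 0.3784.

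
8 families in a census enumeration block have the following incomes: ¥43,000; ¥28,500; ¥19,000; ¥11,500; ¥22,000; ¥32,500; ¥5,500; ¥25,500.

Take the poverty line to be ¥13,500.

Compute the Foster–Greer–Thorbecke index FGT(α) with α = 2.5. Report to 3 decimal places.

Below the line: ¥5,500, ¥11,500 (q = 2 of N = 8).
Normalized shortfalls: (13500−5500)/13500 = 0.5926; (13500−11500)/13500 = 0.1481.
Raised to α = 2.5: 0.27033; 0.00845.
Sum = 0.278775; FGT(2.5) = 0.278775 / 8 = 0.035.

0.035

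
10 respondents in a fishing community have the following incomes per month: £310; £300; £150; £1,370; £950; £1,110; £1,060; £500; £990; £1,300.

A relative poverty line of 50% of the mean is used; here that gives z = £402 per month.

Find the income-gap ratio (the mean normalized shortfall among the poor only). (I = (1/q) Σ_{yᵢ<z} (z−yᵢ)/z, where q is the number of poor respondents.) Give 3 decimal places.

0.370

Below the line: £150, £300, £310 (q = 3 of N = 10).
Relative gaps: 0.6269, 0.2537, 0.2289; sum = 1.109453.
The income-gap ratio divides by q (the poor only): 1.109453 / 3 = 0.370.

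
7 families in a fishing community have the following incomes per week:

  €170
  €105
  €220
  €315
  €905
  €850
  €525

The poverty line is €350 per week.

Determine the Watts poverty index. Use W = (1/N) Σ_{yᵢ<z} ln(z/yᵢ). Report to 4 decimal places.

0.3565

Poor units: €105, €170, €220, €315 (q = 4 of N = 7).
ln(z/y) terms: ln(350/105) = 1.2040; ln(350/170) = 0.7221; ln(350/220) = 0.4643; ln(350/315) = 0.1054.
W = 2.495774 / 7 = 0.3565.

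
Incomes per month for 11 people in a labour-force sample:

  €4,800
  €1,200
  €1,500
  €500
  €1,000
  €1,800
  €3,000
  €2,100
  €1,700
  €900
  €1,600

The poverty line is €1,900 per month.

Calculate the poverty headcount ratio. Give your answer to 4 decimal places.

0.7273

8 of the 11 people have income below €1,900.
H = 8/11 = 0.7273.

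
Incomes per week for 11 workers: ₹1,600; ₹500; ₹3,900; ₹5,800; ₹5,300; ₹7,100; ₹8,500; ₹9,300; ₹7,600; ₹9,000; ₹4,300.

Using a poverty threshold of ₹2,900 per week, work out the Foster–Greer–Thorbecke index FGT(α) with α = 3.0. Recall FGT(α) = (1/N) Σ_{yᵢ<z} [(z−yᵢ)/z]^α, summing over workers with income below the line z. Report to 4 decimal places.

0.0597

Below z: ₹500, ₹1,600 (q = 2 of N = 11).
Shortfall ratios: (2900−500)/2900 = 0.8276; (2900−1600)/2900 = 0.4483.
Raised to α = 3.0: 0.56681; 0.09008.
Sum = 0.656895; FGT(3.0) = 0.656895 / 11 = 0.0597.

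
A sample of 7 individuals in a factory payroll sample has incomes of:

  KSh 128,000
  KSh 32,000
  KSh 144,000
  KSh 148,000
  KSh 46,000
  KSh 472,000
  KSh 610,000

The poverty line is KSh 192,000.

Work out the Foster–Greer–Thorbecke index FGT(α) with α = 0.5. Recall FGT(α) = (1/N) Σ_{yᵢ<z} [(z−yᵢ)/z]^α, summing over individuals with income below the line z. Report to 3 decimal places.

0.477

Below z: KSh 32,000, KSh 46,000, KSh 128,000, KSh 144,000, KSh 148,000 (q = 5 of N = 7).
Normalized shortfalls: (192000−32000)/192000 = 0.8333; (192000−46000)/192000 = 0.7604; (192000−128000)/192000 = 0.3333; (192000−144000)/192000 = 0.2500; (192000−148000)/192000 = 0.2292.
Raised to α = 0.5: 0.91287; 0.87202; 0.57735; 0.50000; 0.47871.
Sum = 3.340953; FGT(0.5) = 3.340953 / 7 = 0.477.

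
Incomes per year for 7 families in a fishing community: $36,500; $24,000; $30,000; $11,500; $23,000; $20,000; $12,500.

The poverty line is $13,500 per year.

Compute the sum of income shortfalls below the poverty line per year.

Below the line: $11,500, $12,500 (q = 2 of N = 7).
Individual gaps: 13500−11500 = 2000; 13500−12500 = 1000.
Aggregate gap = $3,000.

$3,000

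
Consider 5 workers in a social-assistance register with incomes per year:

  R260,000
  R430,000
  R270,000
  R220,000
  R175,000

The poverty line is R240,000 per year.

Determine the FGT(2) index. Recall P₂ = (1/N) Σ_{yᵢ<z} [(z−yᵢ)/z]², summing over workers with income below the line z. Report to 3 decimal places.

0.016

Poor units: R175,000, R220,000 (q = 2 of N = 5).
Relative gaps: (240000−175000)/240000 = 0.2708; (240000−220000)/240000 = 0.0833.
Squared: 0.0734; 0.0069.
Sum = 0.080295; P₂ = 0.080295 / 5 = 0.016.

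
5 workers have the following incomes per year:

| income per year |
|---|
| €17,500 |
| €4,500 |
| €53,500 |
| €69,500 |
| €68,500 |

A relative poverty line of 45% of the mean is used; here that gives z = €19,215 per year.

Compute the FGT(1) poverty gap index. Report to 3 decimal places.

Below the line: €4,500, €17,500 (q = 2 of N = 5).
Relative gaps: (19215−4500)/19215 = 0.7658; (19215−17500)/19215 = 0.0893.
Sum of shortfalls = 0.855061; P₁ averages over all N: 0.855061 / 5 = 0.171.

0.171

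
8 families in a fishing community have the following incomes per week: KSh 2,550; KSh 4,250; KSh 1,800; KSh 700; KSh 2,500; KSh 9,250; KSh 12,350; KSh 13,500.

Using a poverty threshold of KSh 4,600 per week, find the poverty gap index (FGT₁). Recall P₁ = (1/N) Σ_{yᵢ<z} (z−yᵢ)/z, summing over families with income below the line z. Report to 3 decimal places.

0.304

Below z: KSh 700, KSh 1,800, KSh 2,500, KSh 2,550, KSh 4,250 (q = 5 of N = 8).
Gap ratios (z−y)/z: (4600−700)/4600 = 0.8478; (4600−1800)/4600 = 0.6087; (4600−2500)/4600 = 0.4565; (4600−2550)/4600 = 0.4457; (4600−4250)/4600 = 0.0761.
Σ = 2.434783. Dividing by the full population N = 8 gives P₁ = 0.304.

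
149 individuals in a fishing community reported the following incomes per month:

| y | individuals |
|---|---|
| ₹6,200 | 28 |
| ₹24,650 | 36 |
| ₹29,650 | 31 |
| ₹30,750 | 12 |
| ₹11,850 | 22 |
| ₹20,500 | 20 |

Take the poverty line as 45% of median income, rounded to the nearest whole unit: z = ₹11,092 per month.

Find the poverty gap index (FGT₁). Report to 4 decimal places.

0.0829

Incomes under z: 28×₹6,200 (q = 28 of N = 149).
Gap ratios (z−y)/z: (11092−6200)/11092 = 0.4410 (×28).
Sum of shortfalls = 12.349080; P₁ averages over all N: 12.349080 / 149 = 0.0829.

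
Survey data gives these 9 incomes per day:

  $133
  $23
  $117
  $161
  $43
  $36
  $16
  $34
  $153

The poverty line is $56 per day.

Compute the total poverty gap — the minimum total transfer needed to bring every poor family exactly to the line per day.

Poor units: $16, $23, $34, $36, $43 (q = 5 of N = 9).
Individual gaps: 56−16 = 40; 56−23 = 33; 56−34 = 22; 56−36 = 20; 56−43 = 13.
Aggregate gap = $128.

$128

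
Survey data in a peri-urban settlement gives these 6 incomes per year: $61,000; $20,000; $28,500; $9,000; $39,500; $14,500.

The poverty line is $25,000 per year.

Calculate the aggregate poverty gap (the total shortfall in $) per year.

$31,500

Poor units: $9,000, $14,500, $20,000 (q = 3 of N = 6).
Individual gaps: 25000−9000 = 16000; 25000−14500 = 10500; 25000−20000 = 5000.
Aggregate gap = $31,500.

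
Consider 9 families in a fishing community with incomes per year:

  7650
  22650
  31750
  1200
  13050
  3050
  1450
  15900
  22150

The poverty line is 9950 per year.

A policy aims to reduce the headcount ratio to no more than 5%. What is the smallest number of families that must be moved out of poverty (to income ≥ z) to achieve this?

4

4 of the 9 families are poor, so H = 4/9 = 0.444.
A headcount ratio of at most 5% allows at most ⌊0.05 × 9⌋ = 0 poor families.
So at least 4 − 0 = 4 must be lifted.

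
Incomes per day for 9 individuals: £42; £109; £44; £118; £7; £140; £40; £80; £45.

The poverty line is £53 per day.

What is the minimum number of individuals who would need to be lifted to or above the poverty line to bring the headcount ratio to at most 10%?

Currently q = 5 of N = 9 are below the line (H = 0.556).
A headcount ratio of at most 10% allows at most ⌊0.10 × 9⌋ = 0 poor individuals.
So at least 5 − 0 = 5 must be lifted.

5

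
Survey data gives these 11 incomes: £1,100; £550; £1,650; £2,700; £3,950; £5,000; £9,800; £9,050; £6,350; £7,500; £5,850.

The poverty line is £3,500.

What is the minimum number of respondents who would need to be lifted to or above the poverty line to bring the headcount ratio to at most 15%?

4 of the 11 respondents are poor, so H = 4/11 = 0.364.
A headcount ratio of at most 15% allows at most ⌊0.15 × 11⌋ = 1 poor respondents.
So at least 4 − 1 = 3 must be lifted.

3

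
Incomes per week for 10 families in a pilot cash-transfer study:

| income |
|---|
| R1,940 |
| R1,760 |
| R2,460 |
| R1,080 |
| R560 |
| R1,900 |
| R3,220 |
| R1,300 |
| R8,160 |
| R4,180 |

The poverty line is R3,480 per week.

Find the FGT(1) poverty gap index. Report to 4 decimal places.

Below the line: R560, R1,080, R1,300, R1,760, R1,900, R1,940, R2,460, R3,220 (q = 8 of N = 10).
Gap ratios (z−y)/z: (3480−560)/3480 = 0.8391; (3480−1080)/3480 = 0.6897; (3480−1300)/3480 = 0.6264; (3480−1760)/3480 = 0.4943; (3480−1900)/3480 = 0.4540; (3480−1940)/3480 = 0.4425; (3480−2460)/3480 = 0.2931; (3480−3220)/3480 = 0.0747.
Sum of shortfalls = 3.913793; P₁ averages over all N: 3.913793 / 10 = 0.3914.

0.3914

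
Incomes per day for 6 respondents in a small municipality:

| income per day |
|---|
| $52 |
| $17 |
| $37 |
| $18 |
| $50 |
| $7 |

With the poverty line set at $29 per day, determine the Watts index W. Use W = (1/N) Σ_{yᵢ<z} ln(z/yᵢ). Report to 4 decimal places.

0.4054

Poor units: $7, $17, $18 (q = 3 of N = 6).
Log shortfalls: ln(29/7) = 1.4214; ln(29/17) = 0.5341; ln(29/18) = 0.4769.
W = 2.432392 / 6 = 0.4054.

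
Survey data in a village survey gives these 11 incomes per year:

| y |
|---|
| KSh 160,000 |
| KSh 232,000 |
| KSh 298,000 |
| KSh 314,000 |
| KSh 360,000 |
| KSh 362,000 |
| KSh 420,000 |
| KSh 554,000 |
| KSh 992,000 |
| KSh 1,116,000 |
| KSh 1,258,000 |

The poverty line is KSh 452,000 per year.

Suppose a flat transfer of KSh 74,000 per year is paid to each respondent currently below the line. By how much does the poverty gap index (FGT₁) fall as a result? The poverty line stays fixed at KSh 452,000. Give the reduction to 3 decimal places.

0.096

Before: below the line — KSh 160,000, KSh 232,000, KSh 298,000, KSh 314,000, KSh 360,000, KSh 362,000, KSh 420,000; poverty gap index (FGT₁) = 0.20475.
After the KSh 74,000 transfer: below the line — KSh 234,000, KSh 306,000, KSh 372,000, KSh 388,000, KSh 434,000, KSh 436,000; poverty gap index (FGT₁) = 0.10901.
Reduction = 0.20475 − 0.10901 = 0.096.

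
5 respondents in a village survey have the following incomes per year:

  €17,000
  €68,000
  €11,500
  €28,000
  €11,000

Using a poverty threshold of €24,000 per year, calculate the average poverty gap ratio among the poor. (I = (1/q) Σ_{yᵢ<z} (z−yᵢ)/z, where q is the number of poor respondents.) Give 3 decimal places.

0.451

Incomes under z: €11,000, €11,500, €17,000 (q = 3 of N = 5).
Relative gaps: 0.5417, 0.5208, 0.2917; sum = 1.354167.
The income-gap ratio divides by q (the poor only): 1.354167 / 3 = 0.451.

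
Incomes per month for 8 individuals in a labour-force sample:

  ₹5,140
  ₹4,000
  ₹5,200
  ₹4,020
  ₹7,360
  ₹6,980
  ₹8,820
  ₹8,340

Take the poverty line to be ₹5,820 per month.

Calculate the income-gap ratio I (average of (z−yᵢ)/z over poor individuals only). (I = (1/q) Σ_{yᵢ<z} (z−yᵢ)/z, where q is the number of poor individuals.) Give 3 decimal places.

0.211

Below the line: ₹4,000, ₹4,020, ₹5,140, ₹5,200 (q = 4 of N = 8).
Relative gaps: 0.3127, 0.3093, 0.1168, 0.1065; sum = 0.845361.
The income-gap ratio divides by q (the poor only): 0.845361 / 4 = 0.211.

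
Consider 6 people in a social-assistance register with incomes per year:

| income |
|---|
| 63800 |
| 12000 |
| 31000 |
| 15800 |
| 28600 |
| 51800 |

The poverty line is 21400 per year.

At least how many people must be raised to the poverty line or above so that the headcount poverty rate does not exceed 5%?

2

2 of the 6 people are poor, so H = 2/6 = 0.333.
A headcount ratio of at most 5% allows at most ⌊0.05 × 6⌋ = 0 poor people.
So at least 2 − 0 = 2 must be lifted.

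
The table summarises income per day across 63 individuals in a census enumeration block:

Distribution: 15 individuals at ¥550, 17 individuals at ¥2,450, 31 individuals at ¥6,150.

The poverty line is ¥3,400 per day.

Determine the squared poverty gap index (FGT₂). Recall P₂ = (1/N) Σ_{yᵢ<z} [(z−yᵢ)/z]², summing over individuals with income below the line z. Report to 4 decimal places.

0.1884

Incomes under z: 15×¥550, 17×¥2,450 (q = 32 of N = 63).
Normalized shortfalls: (3400−550)/3400 = 0.8382 (×15); (3400−2450)/3400 = 0.2794 (×17).
Squared: 0.7026 (×15); 0.0781 (×17).
Sum = 11.866782; P₂ = 11.866782 / 63 = 0.1884.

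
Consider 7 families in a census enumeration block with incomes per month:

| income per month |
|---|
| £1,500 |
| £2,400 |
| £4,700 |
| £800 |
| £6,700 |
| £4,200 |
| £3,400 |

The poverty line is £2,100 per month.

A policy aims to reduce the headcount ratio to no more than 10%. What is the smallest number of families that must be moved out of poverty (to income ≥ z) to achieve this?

2

Currently q = 2 of N = 7 are below the line (H = 0.286).
A headcount ratio of at most 10% allows at most ⌊0.10 × 7⌋ = 0 poor families.
So at least 2 − 0 = 2 must be lifted.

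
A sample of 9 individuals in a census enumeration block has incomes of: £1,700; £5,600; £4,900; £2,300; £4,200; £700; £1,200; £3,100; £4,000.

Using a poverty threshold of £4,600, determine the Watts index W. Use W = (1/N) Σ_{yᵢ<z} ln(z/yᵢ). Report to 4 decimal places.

0.6156

Below the line: £700, £1,200, £1,700, £2,300, £3,100, £4,000, £4,200 (q = 7 of N = 9).
Log gaps: ln(4600/700) = 1.8827; ln(4600/1200) = 1.3437; ln(4600/1700) = 0.9954; ln(4600/2300) = 0.6931; ln(4600/3100) = 0.3947; ln(4600/4000) = 0.1398; ln(4600/4200) = 0.0910.
W = 5.540429 / 9 = 0.6156.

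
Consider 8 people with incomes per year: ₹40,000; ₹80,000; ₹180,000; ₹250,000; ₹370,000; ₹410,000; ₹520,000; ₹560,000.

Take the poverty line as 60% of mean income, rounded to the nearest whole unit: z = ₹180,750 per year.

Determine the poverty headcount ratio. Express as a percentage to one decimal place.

37.5%

3 of the 8 people have income below ₹180,750.
H = 3/8 = 37.5%.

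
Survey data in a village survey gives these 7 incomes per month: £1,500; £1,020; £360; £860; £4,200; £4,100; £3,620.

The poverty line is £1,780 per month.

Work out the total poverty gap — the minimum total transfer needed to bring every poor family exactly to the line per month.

Below the line: £360, £860, £1,020, £1,500 (q = 4 of N = 7).
Individual gaps: 1780−360 = 1420; 1780−860 = 920; 1780−1020 = 760; 1780−1500 = 280.
Aggregate gap = £3,380.

£3,380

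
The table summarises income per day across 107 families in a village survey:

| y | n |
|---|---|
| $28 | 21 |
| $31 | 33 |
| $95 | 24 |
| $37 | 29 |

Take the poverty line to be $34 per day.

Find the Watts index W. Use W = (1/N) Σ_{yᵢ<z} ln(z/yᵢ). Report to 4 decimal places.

Below z: 21×$28, 33×$31 (q = 54 of N = 107).
Log gaps: ln(34/28) = 0.1942 (×21); ln(34/31) = 0.0924 (×33).
W = 7.125596 / 107 = 0.0666.

0.0666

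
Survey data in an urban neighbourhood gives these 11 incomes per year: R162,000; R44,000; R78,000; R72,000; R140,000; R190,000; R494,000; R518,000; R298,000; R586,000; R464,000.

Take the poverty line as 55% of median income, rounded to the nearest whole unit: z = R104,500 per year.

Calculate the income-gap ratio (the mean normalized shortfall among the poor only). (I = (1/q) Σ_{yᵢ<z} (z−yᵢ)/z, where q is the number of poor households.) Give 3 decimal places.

Poor units: R44,000, R72,000, R78,000 (q = 3 of N = 11).
Relative gaps: 0.5789, 0.3110, 0.2536; sum = 1.143541.
I averages over the q = 3 poor units only: 1.143541 / 3 = 0.381.

0.381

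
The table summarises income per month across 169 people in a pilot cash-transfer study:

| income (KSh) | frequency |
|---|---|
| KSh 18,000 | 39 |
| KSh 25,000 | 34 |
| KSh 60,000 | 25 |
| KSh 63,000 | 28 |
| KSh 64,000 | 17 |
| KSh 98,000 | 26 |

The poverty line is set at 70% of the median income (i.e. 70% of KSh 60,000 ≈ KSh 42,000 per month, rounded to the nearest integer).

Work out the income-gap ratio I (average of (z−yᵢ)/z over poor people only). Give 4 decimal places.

Below the line: 39×KSh 18,000, 34×KSh 25,000 (q = 73 of N = 169).
Relative gaps: 0.5714 (×39), 0.4048 (×34); sum = 36.047619.
The income-gap ratio divides by q (the poor only): 36.047619 / 73 = 0.4938.

0.4938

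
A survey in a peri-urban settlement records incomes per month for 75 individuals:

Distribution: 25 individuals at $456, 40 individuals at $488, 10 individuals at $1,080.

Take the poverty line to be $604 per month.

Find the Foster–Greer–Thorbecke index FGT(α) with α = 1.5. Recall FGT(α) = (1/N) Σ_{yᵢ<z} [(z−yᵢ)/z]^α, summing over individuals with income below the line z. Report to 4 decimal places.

Incomes under z: 25×$456, 40×$488 (q = 65 of N = 75).
Shortfall ratios: (604−456)/604 = 0.2450 (×25); (604−488)/604 = 0.1921 (×40).
Raised to α = 1.5: 0.12129 (×25); 0.08417 (×40).
Sum = 6.398935; FGT(1.5) = 6.398935 / 75 = 0.0853.

0.0853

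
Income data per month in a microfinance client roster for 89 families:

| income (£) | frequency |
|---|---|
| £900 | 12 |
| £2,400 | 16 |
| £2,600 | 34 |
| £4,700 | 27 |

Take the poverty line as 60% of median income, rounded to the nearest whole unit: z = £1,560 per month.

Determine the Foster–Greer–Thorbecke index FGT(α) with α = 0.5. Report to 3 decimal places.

Below the line: 12×£900 (q = 12 of N = 89).
Gap ratios (z−y)/z: (1560−900)/1560 = 0.4231 (×12).
Raised to α = 0.5: 0.65044 (×12).
Sum = 7.805324; FGT(0.5) = 7.805324 / 89 = 0.088.

0.088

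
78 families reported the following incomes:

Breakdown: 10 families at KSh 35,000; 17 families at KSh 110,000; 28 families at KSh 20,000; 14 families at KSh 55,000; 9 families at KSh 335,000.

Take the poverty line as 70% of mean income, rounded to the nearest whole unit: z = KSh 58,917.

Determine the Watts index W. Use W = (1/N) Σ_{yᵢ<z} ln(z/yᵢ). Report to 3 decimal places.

Below z: 28×KSh 20,000, 10×KSh 35,000, 14×KSh 55,000 (q = 52 of N = 78).
ln(z/y) terms: ln(58917/20000) = 1.0804 (×28); ln(58917/35000) = 0.5208 (×10); ln(58917/55000) = 0.0688 (×14).
W = 36.422094 / 78 = 0.467.

0.467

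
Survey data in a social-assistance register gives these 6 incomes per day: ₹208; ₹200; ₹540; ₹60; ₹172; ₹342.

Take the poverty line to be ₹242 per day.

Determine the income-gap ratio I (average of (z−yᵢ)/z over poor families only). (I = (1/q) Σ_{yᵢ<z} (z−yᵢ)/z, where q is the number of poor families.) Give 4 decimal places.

0.3388

Below the line: ₹60, ₹172, ₹200, ₹208 (q = 4 of N = 6).
Relative gaps: 0.7521, 0.2893, 0.1736, 0.1405; sum = 1.355372.
I averages over the q = 4 poor units only: 1.355372 / 4 = 0.3388.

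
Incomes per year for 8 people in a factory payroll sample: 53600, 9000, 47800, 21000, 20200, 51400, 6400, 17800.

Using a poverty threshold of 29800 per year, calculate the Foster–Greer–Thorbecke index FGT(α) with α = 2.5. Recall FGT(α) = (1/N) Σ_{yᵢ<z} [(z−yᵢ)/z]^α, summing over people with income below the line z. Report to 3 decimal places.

Incomes under z: 6400, 9000, 17800, 20200, 21000 (q = 5 of N = 8).
Relative gaps: (29800−6400)/29800 = 0.7852; (29800−9000)/29800 = 0.6980; (29800−17800)/29800 = 0.4027; (29800−20200)/29800 = 0.3221; (29800−21000)/29800 = 0.2953.
Raised to α = 2.5: 0.54639; 0.40702; 0.10290; 0.05890; 0.04739.
Sum = 1.162597; FGT(2.5) = 1.162597 / 8 = 0.145.

0.145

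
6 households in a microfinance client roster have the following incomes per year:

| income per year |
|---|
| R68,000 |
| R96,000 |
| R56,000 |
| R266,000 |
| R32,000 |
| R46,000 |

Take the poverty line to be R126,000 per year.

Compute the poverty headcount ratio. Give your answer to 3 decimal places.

0.833

5 of the 6 households have income below R126,000.
H = 5/6 = 0.833.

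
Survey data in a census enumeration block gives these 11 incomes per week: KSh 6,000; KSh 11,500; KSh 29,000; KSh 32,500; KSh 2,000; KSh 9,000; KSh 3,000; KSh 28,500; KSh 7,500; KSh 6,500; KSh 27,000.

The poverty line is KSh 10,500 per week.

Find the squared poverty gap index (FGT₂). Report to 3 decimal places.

0.145

Below z: KSh 2,000, KSh 3,000, KSh 6,000, KSh 6,500, KSh 7,500, KSh 9,000 (q = 6 of N = 11).
Relative gaps: (10500−2000)/10500 = 0.8095; (10500−3000)/10500 = 0.7143; (10500−6000)/10500 = 0.4286; (10500−6500)/10500 = 0.3810; (10500−7500)/10500 = 0.2857; (10500−9000)/10500 = 0.1429.
Squared: 0.6553; 0.5102; 0.1837; 0.1451; 0.0816; 0.0204.
Sum = 1.596372; P₂ = 1.596372 / 11 = 0.145.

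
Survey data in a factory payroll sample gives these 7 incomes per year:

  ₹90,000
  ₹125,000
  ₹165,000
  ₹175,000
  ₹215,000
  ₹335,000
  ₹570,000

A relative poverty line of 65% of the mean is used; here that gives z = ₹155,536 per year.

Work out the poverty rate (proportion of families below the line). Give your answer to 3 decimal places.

2 of the 7 families have income below ₹155,536.
H = 2/7 = 0.286.

0.286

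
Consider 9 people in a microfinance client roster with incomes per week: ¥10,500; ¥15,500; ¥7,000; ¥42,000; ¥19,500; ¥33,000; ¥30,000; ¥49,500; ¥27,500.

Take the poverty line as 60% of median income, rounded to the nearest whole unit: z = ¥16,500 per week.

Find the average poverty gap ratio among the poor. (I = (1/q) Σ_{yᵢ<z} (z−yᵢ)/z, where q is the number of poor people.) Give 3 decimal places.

0.333

Below z: ¥7,000, ¥10,500, ¥15,500 (q = 3 of N = 9).
Relative gaps: 0.5758, 0.3636, 0.0606; sum = 1.000000.
I averages over the q = 3 poor units only: 1.000000 / 3 = 0.333.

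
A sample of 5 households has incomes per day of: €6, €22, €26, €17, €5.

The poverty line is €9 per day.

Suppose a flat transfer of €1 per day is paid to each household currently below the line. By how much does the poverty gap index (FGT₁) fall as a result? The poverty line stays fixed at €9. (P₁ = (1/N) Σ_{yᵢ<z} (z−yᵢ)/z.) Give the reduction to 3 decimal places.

0.044

Before: below the line — €5, €6; poverty gap index (FGT₁) = 0.15556.
After the €1 transfer: below the line — €6, €7; poverty gap index (FGT₁) = 0.11111.
Reduction = 0.15556 − 0.11111 = 0.044.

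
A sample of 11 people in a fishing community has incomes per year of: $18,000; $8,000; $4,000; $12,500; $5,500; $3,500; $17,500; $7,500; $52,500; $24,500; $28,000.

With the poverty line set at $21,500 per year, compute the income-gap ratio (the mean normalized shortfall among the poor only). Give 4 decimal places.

Incomes under z: $3,500, $4,000, $5,500, $7,500, $8,000, $12,500, $17,500, $18,000 (q = 8 of N = 11).
Shortfall ratios (z−y)/z: 0.8372, 0.8140, 0.7442, 0.6512, 0.6279, 0.4186, 0.1860, 0.1628; sum = 4.441860.
The income-gap ratio divides by q (the poor only): 4.441860 / 8 = 0.5552.

0.5552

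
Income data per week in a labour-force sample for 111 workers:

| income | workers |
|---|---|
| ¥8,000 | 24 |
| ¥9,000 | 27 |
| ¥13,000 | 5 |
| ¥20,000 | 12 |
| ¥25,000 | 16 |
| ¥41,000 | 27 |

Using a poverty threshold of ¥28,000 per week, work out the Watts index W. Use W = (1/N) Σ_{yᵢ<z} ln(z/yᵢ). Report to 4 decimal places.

Below the line: 24×¥8,000, 27×¥9,000, 5×¥13,000, 12×¥20,000, 16×¥25,000 (q = 84 of N = 111).
Log shortfalls: ln(28000/8000) = 1.2528 (×24); ln(28000/9000) = 1.1350 (×27); ln(28000/13000) = 0.7673 (×5); ln(28000/20000) = 0.3365 (×12); ln(28000/25000) = 0.1133 (×16).
W = 70.397971 / 111 = 0.6342.

0.6342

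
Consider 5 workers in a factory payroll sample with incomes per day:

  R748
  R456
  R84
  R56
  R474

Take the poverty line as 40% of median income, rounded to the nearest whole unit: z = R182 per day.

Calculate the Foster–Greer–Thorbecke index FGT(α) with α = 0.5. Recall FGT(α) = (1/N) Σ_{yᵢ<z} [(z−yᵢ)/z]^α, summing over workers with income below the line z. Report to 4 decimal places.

0.3132

Poor units: R56, R84 (q = 2 of N = 5).
Shortfall ratios: (182−56)/182 = 0.6923; (182−84)/182 = 0.5385.
Raised to α = 0.5: 0.83205; 0.73380.
Sum = 1.565850; FGT(0.5) = 1.565850 / 5 = 0.3132.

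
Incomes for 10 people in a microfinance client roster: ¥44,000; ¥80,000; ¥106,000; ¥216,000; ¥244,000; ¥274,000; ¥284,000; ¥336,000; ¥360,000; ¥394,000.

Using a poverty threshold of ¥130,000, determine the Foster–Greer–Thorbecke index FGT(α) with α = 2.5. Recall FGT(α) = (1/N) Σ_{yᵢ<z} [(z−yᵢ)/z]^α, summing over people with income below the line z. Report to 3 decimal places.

Incomes under z: ¥44,000, ¥80,000, ¥106,000 (q = 3 of N = 10).
Relative gaps: (130000−44000)/130000 = 0.6615; (130000−80000)/130000 = 0.3846; (130000−106000)/130000 = 0.1846.
Raised to α = 2.5: 0.35595; 0.09174; 0.01464.
Sum = 0.462335; FGT(2.5) = 0.462335 / 10 = 0.046.

0.046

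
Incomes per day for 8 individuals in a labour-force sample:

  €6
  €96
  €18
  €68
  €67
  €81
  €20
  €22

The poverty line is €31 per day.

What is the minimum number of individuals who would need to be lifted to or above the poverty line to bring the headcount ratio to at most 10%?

4 of the 8 individuals are poor, so H = 4/8 = 0.500.
A headcount ratio of at most 10% allows at most ⌊0.10 × 8⌋ = 0 poor individuals.
So at least 4 − 0 = 4 must be lifted.

4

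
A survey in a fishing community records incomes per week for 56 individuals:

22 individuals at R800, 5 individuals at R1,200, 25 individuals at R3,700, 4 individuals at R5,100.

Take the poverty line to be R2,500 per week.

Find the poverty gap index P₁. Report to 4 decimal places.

0.3136

Poor units: 22×R800, 5×R1,200 (q = 27 of N = 56).
Gap ratios (z−y)/z: (2500−800)/2500 = 0.6800 (×22); (2500−1200)/2500 = 0.5200 (×5).
Σ = 17.560000. Dividing by the full population N = 56 gives P₁ = 0.3136.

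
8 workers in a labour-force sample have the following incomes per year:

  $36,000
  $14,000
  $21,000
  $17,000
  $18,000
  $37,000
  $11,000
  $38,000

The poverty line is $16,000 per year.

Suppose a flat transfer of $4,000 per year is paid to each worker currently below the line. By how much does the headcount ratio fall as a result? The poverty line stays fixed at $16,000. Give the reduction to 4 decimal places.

Before: below the line — $11,000, $14,000; headcount ratio = 0.250000.
After the $4,000 transfer: below the line — $15,000; headcount ratio = 0.125000.
Reduction = 0.250000 − 0.125000 = 0.1250.

0.1250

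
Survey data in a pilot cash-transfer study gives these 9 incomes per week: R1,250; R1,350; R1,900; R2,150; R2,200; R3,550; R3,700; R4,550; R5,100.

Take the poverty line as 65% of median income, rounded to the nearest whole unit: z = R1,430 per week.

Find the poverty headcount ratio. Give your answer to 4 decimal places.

2 of the 9 people have income below R1,430.
H = 2/9 = 0.2222.

0.2222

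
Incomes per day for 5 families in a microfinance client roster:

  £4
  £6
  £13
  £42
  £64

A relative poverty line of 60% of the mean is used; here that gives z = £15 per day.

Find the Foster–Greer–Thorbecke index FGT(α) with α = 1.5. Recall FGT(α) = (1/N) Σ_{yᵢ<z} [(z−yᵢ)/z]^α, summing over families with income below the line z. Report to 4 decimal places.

Below the line: £4, £6, £13 (q = 3 of N = 5).
Shortfall ratios: (15−4)/15 = 0.7333; (15−6)/15 = 0.6000; (15−13)/15 = 0.1333.
Raised to α = 1.5: 0.62799; 0.46476; 0.04869.
Sum = 1.141434; FGT(1.5) = 1.141434 / 5 = 0.2283.

0.2283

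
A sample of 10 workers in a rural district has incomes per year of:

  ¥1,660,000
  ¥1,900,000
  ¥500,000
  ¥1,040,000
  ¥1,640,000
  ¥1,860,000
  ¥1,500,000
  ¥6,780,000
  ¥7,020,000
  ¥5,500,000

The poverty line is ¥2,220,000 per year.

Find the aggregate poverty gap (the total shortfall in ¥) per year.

Below z: ¥500,000, ¥1,040,000, ¥1,500,000, ¥1,640,000, ¥1,660,000, ¥1,860,000, ¥1,900,000 (q = 7 of N = 10).
Individual gaps: 2220000−500000 = 1720000; 2220000−1040000 = 1180000; 2220000−1500000 = 720000; 2220000−1640000 = 580000; 2220000−1660000 = 560000; 2220000−1860000 = 360000; 2220000−1900000 = 320000.
Aggregate gap = ¥5,440,000.

¥5,440,000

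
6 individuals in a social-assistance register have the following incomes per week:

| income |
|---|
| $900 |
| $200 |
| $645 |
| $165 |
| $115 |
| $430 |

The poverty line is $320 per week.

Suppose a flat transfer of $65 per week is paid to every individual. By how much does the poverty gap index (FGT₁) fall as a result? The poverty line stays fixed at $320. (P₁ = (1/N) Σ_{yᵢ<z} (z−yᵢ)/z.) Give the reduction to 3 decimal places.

0.102

Before: below the line — $115, $165, $200; poverty gap index (FGT₁) = 0.25000.
After the $65 transfer: below the line — $180, $230, $265; poverty gap index (FGT₁) = 0.14844.
Reduction = 0.25000 − 0.14844 = 0.102.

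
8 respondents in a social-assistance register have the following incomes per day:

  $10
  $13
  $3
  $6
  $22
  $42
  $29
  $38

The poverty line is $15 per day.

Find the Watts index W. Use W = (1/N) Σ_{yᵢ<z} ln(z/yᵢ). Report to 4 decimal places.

Below the line: $3, $6, $10, $13 (q = 4 of N = 8).
Log gaps: ln(15/3) = 1.6094; ln(15/6) = 0.9163; ln(15/10) = 0.4055; ln(15/13) = 0.1431.
W = 3.074295 / 8 = 0.3843.

0.3843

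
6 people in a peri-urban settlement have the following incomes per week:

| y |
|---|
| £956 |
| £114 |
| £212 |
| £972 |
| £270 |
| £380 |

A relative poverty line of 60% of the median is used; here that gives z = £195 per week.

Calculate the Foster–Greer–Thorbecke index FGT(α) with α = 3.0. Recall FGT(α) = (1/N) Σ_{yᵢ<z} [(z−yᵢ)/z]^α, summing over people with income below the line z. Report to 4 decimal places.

Incomes under z: £114 (q = 1 of N = 6).
Normalized shortfalls: (195−114)/195 = 0.4154.
Raised to α = 3.0: 0.07167.
Sum = 0.071672; FGT(3.0) = 0.071672 / 6 = 0.0119.

0.0119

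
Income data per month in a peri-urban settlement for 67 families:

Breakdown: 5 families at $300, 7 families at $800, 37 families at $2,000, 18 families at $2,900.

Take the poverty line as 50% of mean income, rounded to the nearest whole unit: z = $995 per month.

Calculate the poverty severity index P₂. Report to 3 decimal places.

0.040

Incomes under z: 5×$300, 7×$800 (q = 12 of N = 67).
Shortfall ratios: (995−300)/995 = 0.6985 (×5); (995−800)/995 = 0.1960 (×7).
Squared: 0.4879 (×5); 0.0384 (×7).
Sum = 2.708315; P₂ = 2.708315 / 67 = 0.040.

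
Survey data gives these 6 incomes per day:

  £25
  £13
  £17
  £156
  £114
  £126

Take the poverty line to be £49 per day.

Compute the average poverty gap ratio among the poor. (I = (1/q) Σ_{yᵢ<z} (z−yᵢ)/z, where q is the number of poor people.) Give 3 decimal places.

0.626

Poor units: £13, £17, £25 (q = 3 of N = 6).
Relative gaps: 0.7347, 0.6531, 0.4898; sum = 1.877551.
The income-gap ratio divides by q (the poor only): 1.877551 / 3 = 0.626.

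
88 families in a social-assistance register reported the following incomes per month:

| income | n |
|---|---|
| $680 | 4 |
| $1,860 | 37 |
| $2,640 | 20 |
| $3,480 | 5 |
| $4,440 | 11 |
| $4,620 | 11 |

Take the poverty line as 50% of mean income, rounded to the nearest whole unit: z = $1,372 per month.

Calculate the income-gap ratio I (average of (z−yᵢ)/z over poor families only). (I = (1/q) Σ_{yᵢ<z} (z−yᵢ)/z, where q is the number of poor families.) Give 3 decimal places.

0.504

Poor units: 4×$680 (q = 4 of N = 88).
Relative gaps: 0.5044 (×4); sum = 2.017493.
The income-gap ratio divides by q (the poor only): 2.017493 / 4 = 0.504.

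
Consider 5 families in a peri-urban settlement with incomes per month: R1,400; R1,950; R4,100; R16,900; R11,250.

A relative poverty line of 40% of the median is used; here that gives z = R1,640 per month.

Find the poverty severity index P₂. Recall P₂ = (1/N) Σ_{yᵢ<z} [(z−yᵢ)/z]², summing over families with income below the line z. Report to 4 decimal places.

Below z: R1,400 (q = 1 of N = 5).
Gap ratios (z−y)/z: (1640−1400)/1640 = 0.1463.
Squared: 0.0214.
Sum = 0.021416; P₂ = 0.021416 / 5 = 0.0043.

0.0043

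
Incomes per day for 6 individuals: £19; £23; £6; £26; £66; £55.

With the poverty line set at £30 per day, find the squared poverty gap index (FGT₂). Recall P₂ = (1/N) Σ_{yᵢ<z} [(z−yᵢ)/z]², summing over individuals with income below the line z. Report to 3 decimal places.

0.141

Below the line: £6, £19, £23, £26 (q = 4 of N = 6).
Shortfall ratios: (30−6)/30 = 0.8000; (30−19)/30 = 0.3667; (30−23)/30 = 0.2333; (30−26)/30 = 0.1333.
Squared: 0.6400; 0.1344; 0.0544; 0.0178.
Sum = 0.846667; P₂ = 0.846667 / 6 = 0.141.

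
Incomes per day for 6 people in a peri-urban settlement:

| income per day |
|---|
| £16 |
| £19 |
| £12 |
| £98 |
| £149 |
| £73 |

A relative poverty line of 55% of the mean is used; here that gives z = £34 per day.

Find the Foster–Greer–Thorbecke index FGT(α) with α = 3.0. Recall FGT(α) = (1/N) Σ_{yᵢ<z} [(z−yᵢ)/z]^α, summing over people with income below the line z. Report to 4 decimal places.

0.0842

Below the line: £12, £16, £19 (q = 3 of N = 6).
Shortfall ratios: (34−12)/34 = 0.6471; (34−16)/34 = 0.5294; (34−19)/34 = 0.4412.
Raised to α = 3.0: 0.27091; 0.14838; 0.08587.
Sum = 0.505165; FGT(3.0) = 0.505165 / 6 = 0.0842.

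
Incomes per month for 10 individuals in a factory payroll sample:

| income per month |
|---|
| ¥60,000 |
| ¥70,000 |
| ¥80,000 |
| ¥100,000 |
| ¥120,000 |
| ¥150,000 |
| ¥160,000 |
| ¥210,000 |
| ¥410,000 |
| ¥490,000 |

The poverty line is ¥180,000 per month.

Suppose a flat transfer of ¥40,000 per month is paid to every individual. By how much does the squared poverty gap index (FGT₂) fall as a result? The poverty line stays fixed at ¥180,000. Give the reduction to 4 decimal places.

0.0954

Before: below the line — ¥60,000, ¥70,000, ¥80,000, ¥100,000, ¥120,000, ¥150,000, ¥160,000; squared poverty gap index (FGT₂) = 0.147531.
After the ¥40,000 transfer: below the line — ¥100,000, ¥110,000, ¥120,000, ¥140,000, ¥160,000; squared poverty gap index (FGT₂) = 0.052160.
Reduction = 0.147531 − 0.052160 = 0.0954.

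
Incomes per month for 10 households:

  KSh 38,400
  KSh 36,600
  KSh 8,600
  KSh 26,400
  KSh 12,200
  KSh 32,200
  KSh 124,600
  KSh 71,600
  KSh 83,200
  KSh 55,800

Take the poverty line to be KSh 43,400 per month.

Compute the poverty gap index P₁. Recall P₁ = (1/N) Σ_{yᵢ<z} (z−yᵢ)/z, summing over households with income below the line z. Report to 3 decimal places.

Below the line: KSh 8,600, KSh 12,200, KSh 26,400, KSh 32,200, KSh 36,600, KSh 38,400 (q = 6 of N = 10).
Normalized shortfalls: (43400−8600)/43400 = 0.8018; (43400−12200)/43400 = 0.7189; (43400−26400)/43400 = 0.3917; (43400−32200)/43400 = 0.2581; (43400−36600)/43400 = 0.1567; (43400−38400)/43400 = 0.1152.
Σ = 2.442396. Dividing by the full population N = 10 gives P₁ = 0.244.

0.244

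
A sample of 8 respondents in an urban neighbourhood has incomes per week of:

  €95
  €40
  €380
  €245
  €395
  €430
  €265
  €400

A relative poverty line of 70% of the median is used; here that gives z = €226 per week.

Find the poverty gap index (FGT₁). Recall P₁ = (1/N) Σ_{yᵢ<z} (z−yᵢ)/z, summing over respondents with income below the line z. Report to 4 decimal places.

0.1753

Poor units: €40, €95 (q = 2 of N = 8).
Relative gaps: (226−40)/226 = 0.8230; (226−95)/226 = 0.5796.
Σ = 1.402655. Dividing by the full population N = 8 gives P₁ = 0.1753.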